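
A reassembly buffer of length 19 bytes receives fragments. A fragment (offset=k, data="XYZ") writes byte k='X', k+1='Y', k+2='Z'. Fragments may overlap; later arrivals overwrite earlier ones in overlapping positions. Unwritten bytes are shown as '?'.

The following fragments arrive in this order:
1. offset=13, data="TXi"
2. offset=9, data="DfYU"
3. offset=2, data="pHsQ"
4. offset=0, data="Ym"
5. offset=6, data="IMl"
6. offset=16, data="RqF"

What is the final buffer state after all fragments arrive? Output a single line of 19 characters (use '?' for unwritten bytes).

Answer: YmpHsQIMlDfYUTXiRqF

Derivation:
Fragment 1: offset=13 data="TXi" -> buffer=?????????????TXi???
Fragment 2: offset=9 data="DfYU" -> buffer=?????????DfYUTXi???
Fragment 3: offset=2 data="pHsQ" -> buffer=??pHsQ???DfYUTXi???
Fragment 4: offset=0 data="Ym" -> buffer=YmpHsQ???DfYUTXi???
Fragment 5: offset=6 data="IMl" -> buffer=YmpHsQIMlDfYUTXi???
Fragment 6: offset=16 data="RqF" -> buffer=YmpHsQIMlDfYUTXiRqF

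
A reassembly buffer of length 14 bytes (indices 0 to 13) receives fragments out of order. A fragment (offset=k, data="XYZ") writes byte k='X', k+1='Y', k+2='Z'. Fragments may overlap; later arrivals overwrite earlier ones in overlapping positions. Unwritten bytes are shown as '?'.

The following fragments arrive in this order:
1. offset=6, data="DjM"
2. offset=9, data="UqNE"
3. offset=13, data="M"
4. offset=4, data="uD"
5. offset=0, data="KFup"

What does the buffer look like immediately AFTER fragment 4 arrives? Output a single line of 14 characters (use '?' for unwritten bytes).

Answer: ????uDDjMUqNEM

Derivation:
Fragment 1: offset=6 data="DjM" -> buffer=??????DjM?????
Fragment 2: offset=9 data="UqNE" -> buffer=??????DjMUqNE?
Fragment 3: offset=13 data="M" -> buffer=??????DjMUqNEM
Fragment 4: offset=4 data="uD" -> buffer=????uDDjMUqNEM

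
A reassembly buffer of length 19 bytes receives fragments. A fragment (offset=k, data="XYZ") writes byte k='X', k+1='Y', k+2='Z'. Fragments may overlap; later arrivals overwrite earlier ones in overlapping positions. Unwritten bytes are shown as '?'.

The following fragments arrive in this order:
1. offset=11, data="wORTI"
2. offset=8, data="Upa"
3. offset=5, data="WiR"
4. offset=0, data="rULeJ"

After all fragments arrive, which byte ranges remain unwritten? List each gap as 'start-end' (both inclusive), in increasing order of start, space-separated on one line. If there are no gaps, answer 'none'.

Answer: 16-18

Derivation:
Fragment 1: offset=11 len=5
Fragment 2: offset=8 len=3
Fragment 3: offset=5 len=3
Fragment 4: offset=0 len=5
Gaps: 16-18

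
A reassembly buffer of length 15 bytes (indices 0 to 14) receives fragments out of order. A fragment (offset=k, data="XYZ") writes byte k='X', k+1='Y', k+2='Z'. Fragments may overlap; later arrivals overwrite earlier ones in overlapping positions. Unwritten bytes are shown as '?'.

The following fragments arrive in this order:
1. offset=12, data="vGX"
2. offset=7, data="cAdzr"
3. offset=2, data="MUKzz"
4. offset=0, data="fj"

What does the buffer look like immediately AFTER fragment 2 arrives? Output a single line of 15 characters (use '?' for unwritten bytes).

Fragment 1: offset=12 data="vGX" -> buffer=????????????vGX
Fragment 2: offset=7 data="cAdzr" -> buffer=???????cAdzrvGX

Answer: ???????cAdzrvGX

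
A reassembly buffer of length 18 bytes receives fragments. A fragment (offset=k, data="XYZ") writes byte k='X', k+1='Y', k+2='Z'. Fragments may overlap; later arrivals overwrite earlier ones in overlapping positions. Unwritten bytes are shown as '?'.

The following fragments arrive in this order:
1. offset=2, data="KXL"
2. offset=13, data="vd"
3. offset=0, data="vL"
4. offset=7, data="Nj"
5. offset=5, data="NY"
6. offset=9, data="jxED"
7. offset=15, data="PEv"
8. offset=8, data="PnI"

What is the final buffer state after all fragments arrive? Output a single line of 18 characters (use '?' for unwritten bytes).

Fragment 1: offset=2 data="KXL" -> buffer=??KXL?????????????
Fragment 2: offset=13 data="vd" -> buffer=??KXL????????vd???
Fragment 3: offset=0 data="vL" -> buffer=vLKXL????????vd???
Fragment 4: offset=7 data="Nj" -> buffer=vLKXL??Nj????vd???
Fragment 5: offset=5 data="NY" -> buffer=vLKXLNYNj????vd???
Fragment 6: offset=9 data="jxED" -> buffer=vLKXLNYNjjxEDvd???
Fragment 7: offset=15 data="PEv" -> buffer=vLKXLNYNjjxEDvdPEv
Fragment 8: offset=8 data="PnI" -> buffer=vLKXLNYNPnIEDvdPEv

Answer: vLKXLNYNPnIEDvdPEv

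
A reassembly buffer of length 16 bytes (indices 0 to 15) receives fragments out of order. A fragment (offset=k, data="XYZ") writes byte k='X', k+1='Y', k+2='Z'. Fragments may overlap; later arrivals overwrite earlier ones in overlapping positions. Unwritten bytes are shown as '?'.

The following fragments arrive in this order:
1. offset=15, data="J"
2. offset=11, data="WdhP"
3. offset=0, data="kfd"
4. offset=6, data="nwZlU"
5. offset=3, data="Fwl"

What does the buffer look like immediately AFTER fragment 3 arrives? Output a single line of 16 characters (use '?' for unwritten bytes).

Answer: kfd????????WdhPJ

Derivation:
Fragment 1: offset=15 data="J" -> buffer=???????????????J
Fragment 2: offset=11 data="WdhP" -> buffer=???????????WdhPJ
Fragment 3: offset=0 data="kfd" -> buffer=kfd????????WdhPJ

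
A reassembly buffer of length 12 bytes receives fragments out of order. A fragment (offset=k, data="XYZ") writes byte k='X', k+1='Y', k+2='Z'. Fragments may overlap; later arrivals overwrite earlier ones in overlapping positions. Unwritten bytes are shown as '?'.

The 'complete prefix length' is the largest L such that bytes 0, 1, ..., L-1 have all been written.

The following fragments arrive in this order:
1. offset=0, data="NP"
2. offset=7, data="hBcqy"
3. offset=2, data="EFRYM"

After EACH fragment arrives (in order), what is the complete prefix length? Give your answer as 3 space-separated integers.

Fragment 1: offset=0 data="NP" -> buffer=NP?????????? -> prefix_len=2
Fragment 2: offset=7 data="hBcqy" -> buffer=NP?????hBcqy -> prefix_len=2
Fragment 3: offset=2 data="EFRYM" -> buffer=NPEFRYMhBcqy -> prefix_len=12

Answer: 2 2 12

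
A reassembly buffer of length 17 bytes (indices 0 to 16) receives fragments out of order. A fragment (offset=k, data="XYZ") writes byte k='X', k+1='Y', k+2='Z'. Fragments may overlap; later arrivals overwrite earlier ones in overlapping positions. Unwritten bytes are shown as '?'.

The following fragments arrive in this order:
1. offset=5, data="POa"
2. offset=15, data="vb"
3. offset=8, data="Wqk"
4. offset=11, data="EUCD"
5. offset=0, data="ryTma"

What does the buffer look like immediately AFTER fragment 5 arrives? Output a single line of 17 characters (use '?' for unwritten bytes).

Fragment 1: offset=5 data="POa" -> buffer=?????POa?????????
Fragment 2: offset=15 data="vb" -> buffer=?????POa???????vb
Fragment 3: offset=8 data="Wqk" -> buffer=?????POaWqk????vb
Fragment 4: offset=11 data="EUCD" -> buffer=?????POaWqkEUCDvb
Fragment 5: offset=0 data="ryTma" -> buffer=ryTmaPOaWqkEUCDvb

Answer: ryTmaPOaWqkEUCDvb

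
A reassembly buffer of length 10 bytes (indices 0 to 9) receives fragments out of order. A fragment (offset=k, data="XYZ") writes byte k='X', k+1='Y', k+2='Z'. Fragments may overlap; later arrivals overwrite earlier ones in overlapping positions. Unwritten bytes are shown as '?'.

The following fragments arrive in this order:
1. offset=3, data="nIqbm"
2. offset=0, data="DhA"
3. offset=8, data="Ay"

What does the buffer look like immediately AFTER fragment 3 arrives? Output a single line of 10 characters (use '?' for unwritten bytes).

Answer: DhAnIqbmAy

Derivation:
Fragment 1: offset=3 data="nIqbm" -> buffer=???nIqbm??
Fragment 2: offset=0 data="DhA" -> buffer=DhAnIqbm??
Fragment 3: offset=8 data="Ay" -> buffer=DhAnIqbmAy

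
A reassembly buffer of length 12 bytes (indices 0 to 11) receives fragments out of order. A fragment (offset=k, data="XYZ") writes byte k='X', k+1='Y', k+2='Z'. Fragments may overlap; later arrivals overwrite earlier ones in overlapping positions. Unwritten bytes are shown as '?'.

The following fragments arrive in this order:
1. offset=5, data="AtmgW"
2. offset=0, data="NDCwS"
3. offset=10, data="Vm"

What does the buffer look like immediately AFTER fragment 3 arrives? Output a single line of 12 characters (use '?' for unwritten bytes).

Answer: NDCwSAtmgWVm

Derivation:
Fragment 1: offset=5 data="AtmgW" -> buffer=?????AtmgW??
Fragment 2: offset=0 data="NDCwS" -> buffer=NDCwSAtmgW??
Fragment 3: offset=10 data="Vm" -> buffer=NDCwSAtmgWVm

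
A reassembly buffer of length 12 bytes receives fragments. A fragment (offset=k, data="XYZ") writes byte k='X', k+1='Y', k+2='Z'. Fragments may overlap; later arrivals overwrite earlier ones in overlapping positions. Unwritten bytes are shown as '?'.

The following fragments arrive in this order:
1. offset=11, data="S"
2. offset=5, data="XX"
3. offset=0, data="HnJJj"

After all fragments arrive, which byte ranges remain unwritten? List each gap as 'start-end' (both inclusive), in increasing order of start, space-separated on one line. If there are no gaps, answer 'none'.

Fragment 1: offset=11 len=1
Fragment 2: offset=5 len=2
Fragment 3: offset=0 len=5
Gaps: 7-10

Answer: 7-10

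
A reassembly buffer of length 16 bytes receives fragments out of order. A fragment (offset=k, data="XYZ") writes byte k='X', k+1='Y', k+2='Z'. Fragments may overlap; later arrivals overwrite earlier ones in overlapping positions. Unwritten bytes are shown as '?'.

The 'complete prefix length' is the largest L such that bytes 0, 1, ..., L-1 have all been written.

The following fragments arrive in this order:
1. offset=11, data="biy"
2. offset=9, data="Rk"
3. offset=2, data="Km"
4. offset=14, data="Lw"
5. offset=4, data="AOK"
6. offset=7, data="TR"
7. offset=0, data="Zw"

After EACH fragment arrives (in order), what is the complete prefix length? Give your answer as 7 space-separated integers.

Answer: 0 0 0 0 0 0 16

Derivation:
Fragment 1: offset=11 data="biy" -> buffer=???????????biy?? -> prefix_len=0
Fragment 2: offset=9 data="Rk" -> buffer=?????????Rkbiy?? -> prefix_len=0
Fragment 3: offset=2 data="Km" -> buffer=??Km?????Rkbiy?? -> prefix_len=0
Fragment 4: offset=14 data="Lw" -> buffer=??Km?????RkbiyLw -> prefix_len=0
Fragment 5: offset=4 data="AOK" -> buffer=??KmAOK??RkbiyLw -> prefix_len=0
Fragment 6: offset=7 data="TR" -> buffer=??KmAOKTRRkbiyLw -> prefix_len=0
Fragment 7: offset=0 data="Zw" -> buffer=ZwKmAOKTRRkbiyLw -> prefix_len=16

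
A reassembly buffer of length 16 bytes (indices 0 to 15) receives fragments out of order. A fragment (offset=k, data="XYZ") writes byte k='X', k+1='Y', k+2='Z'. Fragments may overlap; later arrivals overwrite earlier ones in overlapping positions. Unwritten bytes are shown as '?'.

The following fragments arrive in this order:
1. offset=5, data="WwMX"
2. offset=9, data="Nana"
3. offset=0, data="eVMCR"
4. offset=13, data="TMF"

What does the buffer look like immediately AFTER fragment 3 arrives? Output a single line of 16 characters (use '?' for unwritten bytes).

Fragment 1: offset=5 data="WwMX" -> buffer=?????WwMX???????
Fragment 2: offset=9 data="Nana" -> buffer=?????WwMXNana???
Fragment 3: offset=0 data="eVMCR" -> buffer=eVMCRWwMXNana???

Answer: eVMCRWwMXNana???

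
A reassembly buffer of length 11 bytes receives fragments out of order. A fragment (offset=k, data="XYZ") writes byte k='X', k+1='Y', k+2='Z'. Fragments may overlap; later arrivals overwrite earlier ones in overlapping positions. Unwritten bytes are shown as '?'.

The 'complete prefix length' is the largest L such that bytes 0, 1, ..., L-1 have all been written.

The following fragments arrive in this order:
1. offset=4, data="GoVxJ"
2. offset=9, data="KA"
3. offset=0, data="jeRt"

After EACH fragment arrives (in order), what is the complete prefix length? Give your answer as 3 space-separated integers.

Answer: 0 0 11

Derivation:
Fragment 1: offset=4 data="GoVxJ" -> buffer=????GoVxJ?? -> prefix_len=0
Fragment 2: offset=9 data="KA" -> buffer=????GoVxJKA -> prefix_len=0
Fragment 3: offset=0 data="jeRt" -> buffer=jeRtGoVxJKA -> prefix_len=11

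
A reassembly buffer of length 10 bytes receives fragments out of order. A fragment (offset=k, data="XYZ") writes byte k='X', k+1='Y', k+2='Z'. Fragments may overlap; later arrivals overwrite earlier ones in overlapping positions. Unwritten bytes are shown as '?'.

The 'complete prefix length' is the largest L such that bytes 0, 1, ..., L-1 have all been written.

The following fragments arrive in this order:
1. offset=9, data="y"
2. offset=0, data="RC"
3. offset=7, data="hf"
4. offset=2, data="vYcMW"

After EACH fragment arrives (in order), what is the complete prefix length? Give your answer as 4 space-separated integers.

Answer: 0 2 2 10

Derivation:
Fragment 1: offset=9 data="y" -> buffer=?????????y -> prefix_len=0
Fragment 2: offset=0 data="RC" -> buffer=RC???????y -> prefix_len=2
Fragment 3: offset=7 data="hf" -> buffer=RC?????hfy -> prefix_len=2
Fragment 4: offset=2 data="vYcMW" -> buffer=RCvYcMWhfy -> prefix_len=10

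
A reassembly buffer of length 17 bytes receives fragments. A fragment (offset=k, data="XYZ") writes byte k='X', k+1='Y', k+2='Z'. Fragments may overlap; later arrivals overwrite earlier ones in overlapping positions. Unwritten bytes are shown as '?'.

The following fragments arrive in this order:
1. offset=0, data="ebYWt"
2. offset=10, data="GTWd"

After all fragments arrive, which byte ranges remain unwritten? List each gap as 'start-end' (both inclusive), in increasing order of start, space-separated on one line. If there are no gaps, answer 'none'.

Answer: 5-9 14-16

Derivation:
Fragment 1: offset=0 len=5
Fragment 2: offset=10 len=4
Gaps: 5-9 14-16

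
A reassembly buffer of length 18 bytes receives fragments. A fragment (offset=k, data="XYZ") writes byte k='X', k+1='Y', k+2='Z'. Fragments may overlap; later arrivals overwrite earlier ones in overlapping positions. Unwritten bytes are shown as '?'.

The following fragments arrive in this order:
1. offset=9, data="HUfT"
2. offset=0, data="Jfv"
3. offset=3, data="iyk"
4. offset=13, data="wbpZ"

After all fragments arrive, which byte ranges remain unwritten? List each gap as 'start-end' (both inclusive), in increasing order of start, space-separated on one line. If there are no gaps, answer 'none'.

Answer: 6-8 17-17

Derivation:
Fragment 1: offset=9 len=4
Fragment 2: offset=0 len=3
Fragment 3: offset=3 len=3
Fragment 4: offset=13 len=4
Gaps: 6-8 17-17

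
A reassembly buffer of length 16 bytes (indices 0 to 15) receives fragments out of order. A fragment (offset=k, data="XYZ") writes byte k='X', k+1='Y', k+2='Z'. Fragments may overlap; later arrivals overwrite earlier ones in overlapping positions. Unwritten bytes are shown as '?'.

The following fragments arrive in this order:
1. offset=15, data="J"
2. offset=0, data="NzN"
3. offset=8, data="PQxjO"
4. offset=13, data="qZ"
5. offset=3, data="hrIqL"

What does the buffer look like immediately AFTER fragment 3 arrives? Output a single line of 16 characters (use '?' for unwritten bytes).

Fragment 1: offset=15 data="J" -> buffer=???????????????J
Fragment 2: offset=0 data="NzN" -> buffer=NzN????????????J
Fragment 3: offset=8 data="PQxjO" -> buffer=NzN?????PQxjO??J

Answer: NzN?????PQxjO??J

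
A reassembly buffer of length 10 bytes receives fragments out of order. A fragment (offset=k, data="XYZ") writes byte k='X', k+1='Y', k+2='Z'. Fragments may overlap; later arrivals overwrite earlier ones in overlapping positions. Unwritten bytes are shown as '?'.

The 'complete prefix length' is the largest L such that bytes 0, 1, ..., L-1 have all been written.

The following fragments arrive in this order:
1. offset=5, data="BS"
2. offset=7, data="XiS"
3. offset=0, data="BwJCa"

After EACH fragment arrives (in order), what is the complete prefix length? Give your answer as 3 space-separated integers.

Answer: 0 0 10

Derivation:
Fragment 1: offset=5 data="BS" -> buffer=?????BS??? -> prefix_len=0
Fragment 2: offset=7 data="XiS" -> buffer=?????BSXiS -> prefix_len=0
Fragment 3: offset=0 data="BwJCa" -> buffer=BwJCaBSXiS -> prefix_len=10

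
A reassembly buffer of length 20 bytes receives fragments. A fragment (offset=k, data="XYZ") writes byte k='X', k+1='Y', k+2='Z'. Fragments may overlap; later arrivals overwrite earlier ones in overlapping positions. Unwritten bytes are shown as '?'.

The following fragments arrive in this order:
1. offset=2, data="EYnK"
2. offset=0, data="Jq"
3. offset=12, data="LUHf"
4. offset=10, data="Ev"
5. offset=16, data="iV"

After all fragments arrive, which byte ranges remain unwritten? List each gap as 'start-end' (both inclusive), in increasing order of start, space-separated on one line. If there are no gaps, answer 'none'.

Fragment 1: offset=2 len=4
Fragment 2: offset=0 len=2
Fragment 3: offset=12 len=4
Fragment 4: offset=10 len=2
Fragment 5: offset=16 len=2
Gaps: 6-9 18-19

Answer: 6-9 18-19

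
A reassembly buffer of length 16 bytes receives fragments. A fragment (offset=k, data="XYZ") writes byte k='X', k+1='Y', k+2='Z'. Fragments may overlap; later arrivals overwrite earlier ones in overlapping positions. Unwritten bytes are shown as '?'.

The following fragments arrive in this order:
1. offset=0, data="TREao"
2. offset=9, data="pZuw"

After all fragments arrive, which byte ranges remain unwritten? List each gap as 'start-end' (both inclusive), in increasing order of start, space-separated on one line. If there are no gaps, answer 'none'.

Answer: 5-8 13-15

Derivation:
Fragment 1: offset=0 len=5
Fragment 2: offset=9 len=4
Gaps: 5-8 13-15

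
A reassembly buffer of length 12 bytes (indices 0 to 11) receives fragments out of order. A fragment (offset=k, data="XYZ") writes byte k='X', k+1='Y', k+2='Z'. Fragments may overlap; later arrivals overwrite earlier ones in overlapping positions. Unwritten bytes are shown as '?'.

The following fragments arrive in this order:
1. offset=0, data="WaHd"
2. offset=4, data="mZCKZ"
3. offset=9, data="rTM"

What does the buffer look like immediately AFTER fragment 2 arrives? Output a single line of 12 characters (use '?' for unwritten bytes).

Fragment 1: offset=0 data="WaHd" -> buffer=WaHd????????
Fragment 2: offset=4 data="mZCKZ" -> buffer=WaHdmZCKZ???

Answer: WaHdmZCKZ???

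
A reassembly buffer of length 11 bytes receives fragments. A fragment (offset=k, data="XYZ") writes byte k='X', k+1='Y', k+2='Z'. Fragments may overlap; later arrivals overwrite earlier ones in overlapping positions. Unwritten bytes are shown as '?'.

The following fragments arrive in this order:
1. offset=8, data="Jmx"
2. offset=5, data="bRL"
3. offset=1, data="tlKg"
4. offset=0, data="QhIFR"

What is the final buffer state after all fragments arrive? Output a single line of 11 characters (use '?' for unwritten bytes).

Answer: QhIFRbRLJmx

Derivation:
Fragment 1: offset=8 data="Jmx" -> buffer=????????Jmx
Fragment 2: offset=5 data="bRL" -> buffer=?????bRLJmx
Fragment 3: offset=1 data="tlKg" -> buffer=?tlKgbRLJmx
Fragment 4: offset=0 data="QhIFR" -> buffer=QhIFRbRLJmx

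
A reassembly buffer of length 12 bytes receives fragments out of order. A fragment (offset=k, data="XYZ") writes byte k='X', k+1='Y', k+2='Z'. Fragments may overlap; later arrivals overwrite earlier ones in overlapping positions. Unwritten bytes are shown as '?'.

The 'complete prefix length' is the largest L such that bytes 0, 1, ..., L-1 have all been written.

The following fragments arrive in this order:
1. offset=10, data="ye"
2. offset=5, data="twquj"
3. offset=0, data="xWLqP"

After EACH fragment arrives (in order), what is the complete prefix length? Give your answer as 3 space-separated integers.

Answer: 0 0 12

Derivation:
Fragment 1: offset=10 data="ye" -> buffer=??????????ye -> prefix_len=0
Fragment 2: offset=5 data="twquj" -> buffer=?????twqujye -> prefix_len=0
Fragment 3: offset=0 data="xWLqP" -> buffer=xWLqPtwqujye -> prefix_len=12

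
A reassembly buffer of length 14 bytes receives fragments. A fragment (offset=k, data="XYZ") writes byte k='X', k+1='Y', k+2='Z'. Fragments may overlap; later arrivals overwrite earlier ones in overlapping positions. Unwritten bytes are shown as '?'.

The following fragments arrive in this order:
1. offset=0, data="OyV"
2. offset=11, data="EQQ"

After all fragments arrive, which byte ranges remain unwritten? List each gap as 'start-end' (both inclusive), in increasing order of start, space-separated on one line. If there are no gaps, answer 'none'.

Answer: 3-10

Derivation:
Fragment 1: offset=0 len=3
Fragment 2: offset=11 len=3
Gaps: 3-10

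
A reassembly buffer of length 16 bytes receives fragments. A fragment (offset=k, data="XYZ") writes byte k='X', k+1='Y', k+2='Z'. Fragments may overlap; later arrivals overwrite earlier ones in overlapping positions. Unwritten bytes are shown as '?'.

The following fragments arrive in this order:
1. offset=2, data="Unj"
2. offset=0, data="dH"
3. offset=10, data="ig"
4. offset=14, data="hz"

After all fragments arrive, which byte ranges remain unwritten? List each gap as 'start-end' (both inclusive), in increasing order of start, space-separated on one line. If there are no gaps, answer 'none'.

Answer: 5-9 12-13

Derivation:
Fragment 1: offset=2 len=3
Fragment 2: offset=0 len=2
Fragment 3: offset=10 len=2
Fragment 4: offset=14 len=2
Gaps: 5-9 12-13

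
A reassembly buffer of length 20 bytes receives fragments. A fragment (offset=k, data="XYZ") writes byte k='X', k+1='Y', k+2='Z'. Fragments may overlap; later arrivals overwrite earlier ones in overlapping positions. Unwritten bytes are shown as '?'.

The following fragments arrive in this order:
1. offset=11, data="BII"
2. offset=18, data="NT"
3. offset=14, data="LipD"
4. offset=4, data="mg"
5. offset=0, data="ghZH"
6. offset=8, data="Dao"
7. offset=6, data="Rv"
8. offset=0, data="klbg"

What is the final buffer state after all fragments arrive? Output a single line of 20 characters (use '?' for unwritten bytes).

Fragment 1: offset=11 data="BII" -> buffer=???????????BII??????
Fragment 2: offset=18 data="NT" -> buffer=???????????BII????NT
Fragment 3: offset=14 data="LipD" -> buffer=???????????BIILipDNT
Fragment 4: offset=4 data="mg" -> buffer=????mg?????BIILipDNT
Fragment 5: offset=0 data="ghZH" -> buffer=ghZHmg?????BIILipDNT
Fragment 6: offset=8 data="Dao" -> buffer=ghZHmg??DaoBIILipDNT
Fragment 7: offset=6 data="Rv" -> buffer=ghZHmgRvDaoBIILipDNT
Fragment 8: offset=0 data="klbg" -> buffer=klbgmgRvDaoBIILipDNT

Answer: klbgmgRvDaoBIILipDNT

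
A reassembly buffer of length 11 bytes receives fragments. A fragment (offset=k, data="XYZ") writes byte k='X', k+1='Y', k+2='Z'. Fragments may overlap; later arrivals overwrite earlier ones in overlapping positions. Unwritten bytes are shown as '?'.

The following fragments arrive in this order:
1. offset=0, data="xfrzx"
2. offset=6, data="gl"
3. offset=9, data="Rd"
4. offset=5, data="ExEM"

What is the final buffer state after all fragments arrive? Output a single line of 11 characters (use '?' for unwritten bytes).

Answer: xfrzxExEMRd

Derivation:
Fragment 1: offset=0 data="xfrzx" -> buffer=xfrzx??????
Fragment 2: offset=6 data="gl" -> buffer=xfrzx?gl???
Fragment 3: offset=9 data="Rd" -> buffer=xfrzx?gl?Rd
Fragment 4: offset=5 data="ExEM" -> buffer=xfrzxExEMRd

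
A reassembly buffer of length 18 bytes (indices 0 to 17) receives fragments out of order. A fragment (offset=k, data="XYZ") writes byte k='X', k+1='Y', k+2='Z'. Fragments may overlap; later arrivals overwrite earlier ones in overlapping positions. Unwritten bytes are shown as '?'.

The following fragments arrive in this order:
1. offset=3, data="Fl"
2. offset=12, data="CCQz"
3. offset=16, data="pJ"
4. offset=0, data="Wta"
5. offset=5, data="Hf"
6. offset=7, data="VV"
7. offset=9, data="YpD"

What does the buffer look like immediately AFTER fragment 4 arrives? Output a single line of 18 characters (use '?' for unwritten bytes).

Answer: WtaFl???????CCQzpJ

Derivation:
Fragment 1: offset=3 data="Fl" -> buffer=???Fl?????????????
Fragment 2: offset=12 data="CCQz" -> buffer=???Fl???????CCQz??
Fragment 3: offset=16 data="pJ" -> buffer=???Fl???????CCQzpJ
Fragment 4: offset=0 data="Wta" -> buffer=WtaFl???????CCQzpJ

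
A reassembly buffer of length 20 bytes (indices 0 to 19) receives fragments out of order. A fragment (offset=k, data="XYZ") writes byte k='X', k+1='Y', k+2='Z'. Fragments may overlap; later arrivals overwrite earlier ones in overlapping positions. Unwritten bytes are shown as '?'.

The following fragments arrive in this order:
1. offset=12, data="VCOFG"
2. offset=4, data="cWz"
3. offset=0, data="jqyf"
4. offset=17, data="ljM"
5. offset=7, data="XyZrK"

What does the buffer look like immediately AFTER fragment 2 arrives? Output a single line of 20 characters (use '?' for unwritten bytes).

Answer: ????cWz?????VCOFG???

Derivation:
Fragment 1: offset=12 data="VCOFG" -> buffer=????????????VCOFG???
Fragment 2: offset=4 data="cWz" -> buffer=????cWz?????VCOFG???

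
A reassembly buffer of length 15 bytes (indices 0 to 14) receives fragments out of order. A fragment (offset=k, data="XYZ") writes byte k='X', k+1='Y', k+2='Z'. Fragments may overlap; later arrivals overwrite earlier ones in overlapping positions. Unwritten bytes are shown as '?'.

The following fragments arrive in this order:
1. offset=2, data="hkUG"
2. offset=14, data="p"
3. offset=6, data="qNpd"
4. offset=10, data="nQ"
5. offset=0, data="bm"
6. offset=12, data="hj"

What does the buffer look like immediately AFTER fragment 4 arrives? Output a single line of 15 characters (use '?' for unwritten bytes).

Answer: ??hkUGqNpdnQ??p

Derivation:
Fragment 1: offset=2 data="hkUG" -> buffer=??hkUG?????????
Fragment 2: offset=14 data="p" -> buffer=??hkUG????????p
Fragment 3: offset=6 data="qNpd" -> buffer=??hkUGqNpd????p
Fragment 4: offset=10 data="nQ" -> buffer=??hkUGqNpdnQ??p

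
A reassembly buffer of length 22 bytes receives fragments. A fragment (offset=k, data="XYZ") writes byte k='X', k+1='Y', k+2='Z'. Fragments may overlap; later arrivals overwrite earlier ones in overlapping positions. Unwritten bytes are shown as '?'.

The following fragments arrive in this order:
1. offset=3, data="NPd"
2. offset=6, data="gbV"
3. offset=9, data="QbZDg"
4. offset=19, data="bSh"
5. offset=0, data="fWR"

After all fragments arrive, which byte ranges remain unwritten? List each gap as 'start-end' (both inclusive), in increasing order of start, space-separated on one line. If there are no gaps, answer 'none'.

Fragment 1: offset=3 len=3
Fragment 2: offset=6 len=3
Fragment 3: offset=9 len=5
Fragment 4: offset=19 len=3
Fragment 5: offset=0 len=3
Gaps: 14-18

Answer: 14-18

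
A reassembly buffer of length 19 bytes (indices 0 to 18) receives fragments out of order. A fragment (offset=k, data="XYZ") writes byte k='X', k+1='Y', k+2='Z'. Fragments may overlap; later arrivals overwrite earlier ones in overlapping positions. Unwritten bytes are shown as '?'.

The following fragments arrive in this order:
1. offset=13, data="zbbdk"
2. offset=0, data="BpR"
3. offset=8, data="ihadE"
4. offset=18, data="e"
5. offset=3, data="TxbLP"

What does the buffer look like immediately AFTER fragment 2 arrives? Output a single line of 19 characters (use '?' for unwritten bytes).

Fragment 1: offset=13 data="zbbdk" -> buffer=?????????????zbbdk?
Fragment 2: offset=0 data="BpR" -> buffer=BpR??????????zbbdk?

Answer: BpR??????????zbbdk?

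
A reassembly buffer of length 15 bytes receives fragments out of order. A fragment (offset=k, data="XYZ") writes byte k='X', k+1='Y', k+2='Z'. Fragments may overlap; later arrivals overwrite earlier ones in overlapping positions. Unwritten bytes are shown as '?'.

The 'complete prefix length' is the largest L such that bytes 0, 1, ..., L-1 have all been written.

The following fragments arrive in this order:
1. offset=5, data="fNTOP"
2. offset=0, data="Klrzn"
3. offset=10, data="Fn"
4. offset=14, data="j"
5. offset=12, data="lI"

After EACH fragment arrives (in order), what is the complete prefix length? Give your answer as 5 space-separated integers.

Answer: 0 10 12 12 15

Derivation:
Fragment 1: offset=5 data="fNTOP" -> buffer=?????fNTOP????? -> prefix_len=0
Fragment 2: offset=0 data="Klrzn" -> buffer=KlrznfNTOP????? -> prefix_len=10
Fragment 3: offset=10 data="Fn" -> buffer=KlrznfNTOPFn??? -> prefix_len=12
Fragment 4: offset=14 data="j" -> buffer=KlrznfNTOPFn??j -> prefix_len=12
Fragment 5: offset=12 data="lI" -> buffer=KlrznfNTOPFnlIj -> prefix_len=15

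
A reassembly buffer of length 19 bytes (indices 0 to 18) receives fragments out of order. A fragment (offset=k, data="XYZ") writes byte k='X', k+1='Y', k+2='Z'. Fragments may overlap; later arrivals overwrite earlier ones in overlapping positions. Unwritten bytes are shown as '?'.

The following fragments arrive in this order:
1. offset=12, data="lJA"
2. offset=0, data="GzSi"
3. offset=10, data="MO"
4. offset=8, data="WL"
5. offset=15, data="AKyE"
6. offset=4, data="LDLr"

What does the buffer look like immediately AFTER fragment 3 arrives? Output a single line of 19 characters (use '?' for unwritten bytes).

Answer: GzSi??????MOlJA????

Derivation:
Fragment 1: offset=12 data="lJA" -> buffer=????????????lJA????
Fragment 2: offset=0 data="GzSi" -> buffer=GzSi????????lJA????
Fragment 3: offset=10 data="MO" -> buffer=GzSi??????MOlJA????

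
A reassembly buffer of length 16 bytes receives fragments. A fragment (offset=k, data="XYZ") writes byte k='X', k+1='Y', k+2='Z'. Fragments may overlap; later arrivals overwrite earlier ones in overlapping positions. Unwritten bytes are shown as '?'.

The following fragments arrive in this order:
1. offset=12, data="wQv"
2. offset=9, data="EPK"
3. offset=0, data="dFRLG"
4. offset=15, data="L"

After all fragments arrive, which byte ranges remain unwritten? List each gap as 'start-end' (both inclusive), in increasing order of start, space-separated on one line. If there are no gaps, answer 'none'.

Fragment 1: offset=12 len=3
Fragment 2: offset=9 len=3
Fragment 3: offset=0 len=5
Fragment 4: offset=15 len=1
Gaps: 5-8

Answer: 5-8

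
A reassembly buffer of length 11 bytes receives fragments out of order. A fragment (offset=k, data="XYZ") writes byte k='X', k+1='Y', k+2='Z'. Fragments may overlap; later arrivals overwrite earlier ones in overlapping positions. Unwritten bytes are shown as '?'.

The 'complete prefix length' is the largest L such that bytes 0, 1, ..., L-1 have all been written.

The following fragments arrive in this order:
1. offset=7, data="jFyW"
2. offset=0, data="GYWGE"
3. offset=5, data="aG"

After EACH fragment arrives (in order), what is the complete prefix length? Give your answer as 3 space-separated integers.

Answer: 0 5 11

Derivation:
Fragment 1: offset=7 data="jFyW" -> buffer=???????jFyW -> prefix_len=0
Fragment 2: offset=0 data="GYWGE" -> buffer=GYWGE??jFyW -> prefix_len=5
Fragment 3: offset=5 data="aG" -> buffer=GYWGEaGjFyW -> prefix_len=11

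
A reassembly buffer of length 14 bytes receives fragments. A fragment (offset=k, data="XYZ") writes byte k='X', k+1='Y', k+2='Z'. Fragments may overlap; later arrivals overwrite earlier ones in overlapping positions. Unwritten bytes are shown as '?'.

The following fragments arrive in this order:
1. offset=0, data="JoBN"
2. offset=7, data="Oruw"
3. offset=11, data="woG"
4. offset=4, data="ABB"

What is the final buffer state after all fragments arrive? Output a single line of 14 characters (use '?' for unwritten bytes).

Answer: JoBNABBOruwwoG

Derivation:
Fragment 1: offset=0 data="JoBN" -> buffer=JoBN??????????
Fragment 2: offset=7 data="Oruw" -> buffer=JoBN???Oruw???
Fragment 3: offset=11 data="woG" -> buffer=JoBN???OruwwoG
Fragment 4: offset=4 data="ABB" -> buffer=JoBNABBOruwwoG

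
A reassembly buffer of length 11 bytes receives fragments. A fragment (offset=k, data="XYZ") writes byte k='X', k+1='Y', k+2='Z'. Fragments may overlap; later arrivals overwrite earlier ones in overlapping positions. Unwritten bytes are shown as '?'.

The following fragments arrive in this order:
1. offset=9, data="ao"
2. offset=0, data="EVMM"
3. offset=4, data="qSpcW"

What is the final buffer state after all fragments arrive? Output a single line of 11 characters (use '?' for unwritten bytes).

Fragment 1: offset=9 data="ao" -> buffer=?????????ao
Fragment 2: offset=0 data="EVMM" -> buffer=EVMM?????ao
Fragment 3: offset=4 data="qSpcW" -> buffer=EVMMqSpcWao

Answer: EVMMqSpcWao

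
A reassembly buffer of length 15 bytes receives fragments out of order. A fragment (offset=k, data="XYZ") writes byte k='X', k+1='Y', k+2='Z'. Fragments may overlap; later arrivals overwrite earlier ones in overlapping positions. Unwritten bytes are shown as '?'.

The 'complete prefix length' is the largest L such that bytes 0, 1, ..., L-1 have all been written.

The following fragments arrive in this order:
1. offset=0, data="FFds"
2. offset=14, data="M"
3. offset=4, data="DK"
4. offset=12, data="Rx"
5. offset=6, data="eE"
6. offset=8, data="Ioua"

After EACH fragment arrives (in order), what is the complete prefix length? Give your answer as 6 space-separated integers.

Answer: 4 4 6 6 8 15

Derivation:
Fragment 1: offset=0 data="FFds" -> buffer=FFds??????????? -> prefix_len=4
Fragment 2: offset=14 data="M" -> buffer=FFds??????????M -> prefix_len=4
Fragment 3: offset=4 data="DK" -> buffer=FFdsDK????????M -> prefix_len=6
Fragment 4: offset=12 data="Rx" -> buffer=FFdsDK??????RxM -> prefix_len=6
Fragment 5: offset=6 data="eE" -> buffer=FFdsDKeE????RxM -> prefix_len=8
Fragment 6: offset=8 data="Ioua" -> buffer=FFdsDKeEIouaRxM -> prefix_len=15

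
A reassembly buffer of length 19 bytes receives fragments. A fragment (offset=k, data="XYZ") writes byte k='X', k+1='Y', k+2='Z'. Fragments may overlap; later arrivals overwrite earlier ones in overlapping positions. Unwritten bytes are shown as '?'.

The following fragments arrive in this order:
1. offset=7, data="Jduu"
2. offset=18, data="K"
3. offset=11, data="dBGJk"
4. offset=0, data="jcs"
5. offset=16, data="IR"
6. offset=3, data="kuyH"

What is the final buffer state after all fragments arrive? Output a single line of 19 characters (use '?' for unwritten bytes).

Fragment 1: offset=7 data="Jduu" -> buffer=???????Jduu????????
Fragment 2: offset=18 data="K" -> buffer=???????Jduu???????K
Fragment 3: offset=11 data="dBGJk" -> buffer=???????JduudBGJk??K
Fragment 4: offset=0 data="jcs" -> buffer=jcs????JduudBGJk??K
Fragment 5: offset=16 data="IR" -> buffer=jcs????JduudBGJkIRK
Fragment 6: offset=3 data="kuyH" -> buffer=jcskuyHJduudBGJkIRK

Answer: jcskuyHJduudBGJkIRK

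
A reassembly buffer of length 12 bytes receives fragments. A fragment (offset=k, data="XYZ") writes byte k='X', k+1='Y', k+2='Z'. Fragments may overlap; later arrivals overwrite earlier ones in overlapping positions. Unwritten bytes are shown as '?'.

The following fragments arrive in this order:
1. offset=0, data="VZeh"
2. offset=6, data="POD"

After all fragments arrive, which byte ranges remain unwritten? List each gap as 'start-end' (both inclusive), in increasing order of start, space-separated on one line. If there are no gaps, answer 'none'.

Fragment 1: offset=0 len=4
Fragment 2: offset=6 len=3
Gaps: 4-5 9-11

Answer: 4-5 9-11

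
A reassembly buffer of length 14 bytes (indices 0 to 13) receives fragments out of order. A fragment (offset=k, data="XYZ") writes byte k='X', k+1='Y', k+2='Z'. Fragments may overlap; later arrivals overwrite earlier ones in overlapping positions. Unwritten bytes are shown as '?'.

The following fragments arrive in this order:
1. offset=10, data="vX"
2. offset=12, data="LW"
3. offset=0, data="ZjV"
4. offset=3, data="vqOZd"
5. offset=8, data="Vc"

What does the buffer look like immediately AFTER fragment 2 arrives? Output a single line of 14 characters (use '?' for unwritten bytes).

Answer: ??????????vXLW

Derivation:
Fragment 1: offset=10 data="vX" -> buffer=??????????vX??
Fragment 2: offset=12 data="LW" -> buffer=??????????vXLW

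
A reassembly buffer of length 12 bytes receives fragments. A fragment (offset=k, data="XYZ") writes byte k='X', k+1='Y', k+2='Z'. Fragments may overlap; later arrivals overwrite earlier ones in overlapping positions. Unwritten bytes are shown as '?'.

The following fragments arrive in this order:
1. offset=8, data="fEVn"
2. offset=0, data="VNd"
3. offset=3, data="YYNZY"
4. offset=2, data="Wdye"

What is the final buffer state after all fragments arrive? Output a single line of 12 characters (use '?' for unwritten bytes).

Answer: VNWdyeZYfEVn

Derivation:
Fragment 1: offset=8 data="fEVn" -> buffer=????????fEVn
Fragment 2: offset=0 data="VNd" -> buffer=VNd?????fEVn
Fragment 3: offset=3 data="YYNZY" -> buffer=VNdYYNZYfEVn
Fragment 4: offset=2 data="Wdye" -> buffer=VNWdyeZYfEVn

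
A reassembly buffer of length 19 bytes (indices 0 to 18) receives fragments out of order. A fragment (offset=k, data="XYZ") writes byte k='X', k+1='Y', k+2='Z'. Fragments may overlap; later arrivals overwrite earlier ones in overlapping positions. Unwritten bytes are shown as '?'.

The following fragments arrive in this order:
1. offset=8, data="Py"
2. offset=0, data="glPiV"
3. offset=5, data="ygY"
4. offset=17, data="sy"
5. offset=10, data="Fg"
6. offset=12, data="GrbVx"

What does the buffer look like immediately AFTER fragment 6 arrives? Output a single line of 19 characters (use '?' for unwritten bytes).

Answer: glPiVygYPyFgGrbVxsy

Derivation:
Fragment 1: offset=8 data="Py" -> buffer=????????Py?????????
Fragment 2: offset=0 data="glPiV" -> buffer=glPiV???Py?????????
Fragment 3: offset=5 data="ygY" -> buffer=glPiVygYPy?????????
Fragment 4: offset=17 data="sy" -> buffer=glPiVygYPy???????sy
Fragment 5: offset=10 data="Fg" -> buffer=glPiVygYPyFg?????sy
Fragment 6: offset=12 data="GrbVx" -> buffer=glPiVygYPyFgGrbVxsy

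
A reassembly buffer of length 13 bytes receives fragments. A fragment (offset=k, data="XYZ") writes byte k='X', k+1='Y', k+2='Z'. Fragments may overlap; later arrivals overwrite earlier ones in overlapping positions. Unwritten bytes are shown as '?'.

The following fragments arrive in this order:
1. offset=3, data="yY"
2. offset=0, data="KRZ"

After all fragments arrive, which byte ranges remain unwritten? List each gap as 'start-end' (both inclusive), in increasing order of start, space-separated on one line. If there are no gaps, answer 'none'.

Fragment 1: offset=3 len=2
Fragment 2: offset=0 len=3
Gaps: 5-12

Answer: 5-12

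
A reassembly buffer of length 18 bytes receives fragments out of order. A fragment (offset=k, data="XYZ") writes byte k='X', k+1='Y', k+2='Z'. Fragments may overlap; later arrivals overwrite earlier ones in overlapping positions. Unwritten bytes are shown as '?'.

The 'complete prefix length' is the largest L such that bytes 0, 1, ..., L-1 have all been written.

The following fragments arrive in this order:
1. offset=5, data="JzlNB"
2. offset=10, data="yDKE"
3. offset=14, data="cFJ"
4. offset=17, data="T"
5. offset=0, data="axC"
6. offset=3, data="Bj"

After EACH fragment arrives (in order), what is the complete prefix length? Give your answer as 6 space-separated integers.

Answer: 0 0 0 0 3 18

Derivation:
Fragment 1: offset=5 data="JzlNB" -> buffer=?????JzlNB???????? -> prefix_len=0
Fragment 2: offset=10 data="yDKE" -> buffer=?????JzlNByDKE???? -> prefix_len=0
Fragment 3: offset=14 data="cFJ" -> buffer=?????JzlNByDKEcFJ? -> prefix_len=0
Fragment 4: offset=17 data="T" -> buffer=?????JzlNByDKEcFJT -> prefix_len=0
Fragment 5: offset=0 data="axC" -> buffer=axC??JzlNByDKEcFJT -> prefix_len=3
Fragment 6: offset=3 data="Bj" -> buffer=axCBjJzlNByDKEcFJT -> prefix_len=18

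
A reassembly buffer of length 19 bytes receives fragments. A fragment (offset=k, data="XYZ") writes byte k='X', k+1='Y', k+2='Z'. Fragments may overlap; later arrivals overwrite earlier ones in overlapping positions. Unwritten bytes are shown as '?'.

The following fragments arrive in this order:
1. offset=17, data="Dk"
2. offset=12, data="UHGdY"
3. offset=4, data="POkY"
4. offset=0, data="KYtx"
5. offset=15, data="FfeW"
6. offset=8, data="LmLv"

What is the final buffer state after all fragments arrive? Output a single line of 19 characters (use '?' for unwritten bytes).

Fragment 1: offset=17 data="Dk" -> buffer=?????????????????Dk
Fragment 2: offset=12 data="UHGdY" -> buffer=????????????UHGdYDk
Fragment 3: offset=4 data="POkY" -> buffer=????POkY????UHGdYDk
Fragment 4: offset=0 data="KYtx" -> buffer=KYtxPOkY????UHGdYDk
Fragment 5: offset=15 data="FfeW" -> buffer=KYtxPOkY????UHGFfeW
Fragment 6: offset=8 data="LmLv" -> buffer=KYtxPOkYLmLvUHGFfeW

Answer: KYtxPOkYLmLvUHGFfeW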